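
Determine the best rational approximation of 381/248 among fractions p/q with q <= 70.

106/69

Expand x = 381/248 as a continued fraction with the Euclidean algorithm:
  381 = 1*248 + 133, so a_0 = 1.
  248 = 1*133 + 115, so a_1 = 1.
  133 = 1*115 + 18, so a_2 = 1.
  115 = 6*18 + 7, so a_3 = 6.
  18 = 2*7 + 4, so a_4 = 2.
  7 = 1*4 + 3, so a_5 = 1.
  4 = 1*3 + 1, so a_6 = 1.
  3 = 3*1 + 0, so a_7 = 3.
so x = [1; 1, 1, 6, 2, 1, 1, 3].
Convergents (p_i = a_i*p_{i-1} + p_{i-2}, q_i = a_i*q_{i-1} + q_{i-2} with p_{-2}=0, p_{-1}=1, q_{-2}=1, q_{-1}=0), until the denominator exceeds 70:
  i=0: a_0=1, p_0 = 1*1 + 0 = 1, q_0 = 1*0 + 1 = 1.
  i=1: a_1=1, p_1 = 1*1 + 1 = 2, q_1 = 1*1 + 0 = 1.
  i=2: a_2=1, p_2 = 1*2 + 1 = 3, q_2 = 1*1 + 1 = 2.
  i=3: a_3=6, p_3 = 6*3 + 2 = 20, q_3 = 6*2 + 1 = 13.
  i=4: a_4=2, p_4 = 2*20 + 3 = 43, q_4 = 2*13 + 2 = 28.
  i=5: a_5=1, p_5 = 1*43 + 20 = 63, q_5 = 1*28 + 13 = 41.
  i=6: a_6=1, p_6 = 1*63 + 43 = 106, q_6 = 1*41 + 28 = 69.
  i=7: a_7=3, p_7 = 3*106 + 63 = 381, q_7 = 3*69 + 41 = 248.
q_7 = 248 > 70, so the last convergent with denominator <= 70 is p_6/q_6 = 106/69.
The closest fraction with denominator <= 70 is either p_6/q_6 or the intermediate fraction (k*p_6 + p_5)/(k*q_6 + q_5) with the largest k >= 1 whose denominator stays <= 70; these approach x as k grows, and every other convergent or intermediate fraction in range is farther away.
Largest k: floor((70 - q_5)/q_6) = floor((70 - 41)/69) = 0.
Since k = 0, no intermediate fraction beyond p_6/q_6 has denominator <= 70, so the convergent 106/69 is the closest (its error is |381*69 - 106*248|/(248*69) = 1/17112).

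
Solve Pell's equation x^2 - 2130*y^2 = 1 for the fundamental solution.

First expand sqrt(2130) as a continued fraction. With x_i = (sqrt(2130) + m_i)/d_i and (m_0, d_0) = (0, 1): a_0 = floor(sqrt(2130)) = 46, since 46^2 = 2116 <= 2130 < 2209 = 47^2.
Iterate m_{i+1} = d_i*a_i - m_i, d_{i+1} = (2130 - m_{i+1}^2)/d_i, a_{i+1} = floor((a_0 + m_{i+1})/d_{i+1}):
  m_1 = 1*46 - 0 = 46, d_1 = (2130 - 46^2)/1 = 14/1 = 14, a_1 = floor((46 + 46)/14) = 6.
  m_2 = 14*6 - 46 = 38, d_2 = (2130 - 38^2)/14 = 686/14 = 49, a_2 = floor((46 + 38)/49) = 1.
  m_3 = 49*1 - 38 = 11, d_3 = (2130 - 11^2)/49 = 2009/49 = 41, a_3 = floor((46 + 11)/41) = 1.
  m_4 = 41*1 - 11 = 30, d_4 = (2130 - 30^2)/41 = 1230/41 = 30, a_4 = floor((46 + 30)/30) = 2.
  m_5 = 30*2 - 30 = 30, d_5 = (2130 - 30^2)/30 = 1230/30 = 41, a_5 = floor((46 + 30)/41) = 1.
  m_6 = 41*1 - 30 = 11, d_6 = (2130 - 11^2)/41 = 2009/41 = 49, a_6 = floor((46 + 11)/49) = 1.
  m_7 = 49*1 - 11 = 38, d_7 = (2130 - 38^2)/49 = 686/49 = 14, a_7 = floor((46 + 38)/14) = 6.
  m_8 = 14*6 - 38 = 46, d_8 = (2130 - 46^2)/14 = 14/14 = 1, a_8 = floor((46 + 46)/1) = 92.
  m_9 = 1*92 - 46 = 46, d_9 = (2130 - 46^2)/1 = 14/1 = 14: (m_9, d_9) = (m_1, d_1) = (46, 14), so from here the quotients repeat a_1, ..., a_8; the period length is 8.
So sqrt(2130) = [46; (6, 1, 1, 2, 1, 1, 6, 92)] with period length k = 8.
k is even, so the fundamental solution of x^2 - 2130y^2 = 1 is (p_{k-1}, q_{k-1}) = (p_7, q_7); compute convergents through index 7.
Convergents (p_i = a_i*p_{i-1} + p_{i-2}, q_i = a_i*q_{i-1} + q_{i-2} with p_{-2}=0, p_{-1}=1, q_{-2}=1, q_{-1}=0):
  i=0: a_0=46, p_0 = 46*1 + 0 = 46, q_0 = 46*0 + 1 = 1.
  i=1: a_1=6, p_1 = 6*46 + 1 = 277, q_1 = 6*1 + 0 = 6.
  i=2: a_2=1, p_2 = 1*277 + 46 = 323, q_2 = 1*6 + 1 = 7.
  i=3: a_3=1, p_3 = 1*323 + 277 = 600, q_3 = 1*7 + 6 = 13.
  i=4: a_4=2, p_4 = 2*600 + 323 = 1523, q_4 = 2*13 + 7 = 33.
  i=5: a_5=1, p_5 = 1*1523 + 600 = 2123, q_5 = 1*33 + 13 = 46.
  i=6: a_6=1, p_6 = 1*2123 + 1523 = 3646, q_6 = 1*46 + 33 = 79.
  i=7: a_7=6, p_7 = 6*3646 + 2123 = 23999, q_7 = 6*79 + 46 = 520.
Check: 23999^2 - 2130*520^2 = 575952001 - 575952000 = 1, so (x, y) = (23999, 520) solves the equation, and by the theorem it is the least positive solution.

(x, y) = (23999, 520)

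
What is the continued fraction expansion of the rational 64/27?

Run the Euclidean algorithm on 64 and 27; the successive quotients are the partial quotients a_0, a_1, ... (each step inverts the fractional part left over by the previous one):
  64 = 2*27 + 10, so a_0 = 2.
  27 = 2*10 + 7, so a_1 = 2.
  10 = 1*7 + 3, so a_2 = 1.
  7 = 2*3 + 1, so a_3 = 2.
  3 = 3*1 + 0, so a_4 = 3.
The remainder reaches 0 after 5 divisions, so the expansion has 5 partial quotients, read off in order.

[2; 2, 1, 2, 3]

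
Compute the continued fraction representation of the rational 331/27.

[12; 3, 1, 6]

Run the Euclidean algorithm on 331 and 27; the successive quotients are the partial quotients a_0, a_1, ... (each step inverts the fractional part left over by the previous one):
  331 = 12*27 + 7, so a_0 = 12.
  27 = 3*7 + 6, so a_1 = 3.
  7 = 1*6 + 1, so a_2 = 1.
  6 = 6*1 + 0, so a_3 = 6.
The remainder reaches 0 after 4 divisions, so the expansion has 4 partial quotients, read off in order.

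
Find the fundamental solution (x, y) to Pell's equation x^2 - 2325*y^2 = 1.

(x, y) = (12151, 252)

First expand sqrt(2325) as a continued fraction. With x_i = (sqrt(2325) + m_i)/d_i and (m_0, d_0) = (0, 1): a_0 = floor(sqrt(2325)) = 48, since 48^2 = 2304 <= 2325 < 2401 = 49^2.
Iterate m_{i+1} = d_i*a_i - m_i, d_{i+1} = (2325 - m_{i+1}^2)/d_i, a_{i+1} = floor((a_0 + m_{i+1})/d_{i+1}):
  m_1 = 1*48 - 0 = 48, d_1 = (2325 - 48^2)/1 = 21/1 = 21, a_1 = floor((48 + 48)/21) = 4.
  m_2 = 21*4 - 48 = 36, d_2 = (2325 - 36^2)/21 = 1029/21 = 49, a_2 = floor((48 + 36)/49) = 1.
  m_3 = 49*1 - 36 = 13, d_3 = (2325 - 13^2)/49 = 2156/49 = 44, a_3 = floor((48 + 13)/44) = 1.
  m_4 = 44*1 - 13 = 31, d_4 = (2325 - 31^2)/44 = 1364/44 = 31, a_4 = floor((48 + 31)/31) = 2.
  m_5 = 31*2 - 31 = 31, d_5 = (2325 - 31^2)/31 = 1364/31 = 44, a_5 = floor((48 + 31)/44) = 1.
  m_6 = 44*1 - 31 = 13, d_6 = (2325 - 13^2)/44 = 2156/44 = 49, a_6 = floor((48 + 13)/49) = 1.
  m_7 = 49*1 - 13 = 36, d_7 = (2325 - 36^2)/49 = 1029/49 = 21, a_7 = floor((48 + 36)/21) = 4.
  m_8 = 21*4 - 36 = 48, d_8 = (2325 - 48^2)/21 = 21/21 = 1, a_8 = floor((48 + 48)/1) = 96.
  m_9 = 1*96 - 48 = 48, d_9 = (2325 - 48^2)/1 = 21/1 = 21: (m_9, d_9) = (m_1, d_1) = (48, 21), so from here the quotients repeat a_1, ..., a_8; the period length is 8.
So sqrt(2325) = [48; (4, 1, 1, 2, 1, 1, 4, 96)] with period length k = 8.
k is even, so the fundamental solution of x^2 - 2325y^2 = 1 is (p_{k-1}, q_{k-1}) = (p_7, q_7); compute convergents through index 7.
Convergents (p_i = a_i*p_{i-1} + p_{i-2}, q_i = a_i*q_{i-1} + q_{i-2} with p_{-2}=0, p_{-1}=1, q_{-2}=1, q_{-1}=0):
  i=0: a_0=48, p_0 = 48*1 + 0 = 48, q_0 = 48*0 + 1 = 1.
  i=1: a_1=4, p_1 = 4*48 + 1 = 193, q_1 = 4*1 + 0 = 4.
  i=2: a_2=1, p_2 = 1*193 + 48 = 241, q_2 = 1*4 + 1 = 5.
  i=3: a_3=1, p_3 = 1*241 + 193 = 434, q_3 = 1*5 + 4 = 9.
  i=4: a_4=2, p_4 = 2*434 + 241 = 1109, q_4 = 2*9 + 5 = 23.
  i=5: a_5=1, p_5 = 1*1109 + 434 = 1543, q_5 = 1*23 + 9 = 32.
  i=6: a_6=1, p_6 = 1*1543 + 1109 = 2652, q_6 = 1*32 + 23 = 55.
  i=7: a_7=4, p_7 = 4*2652 + 1543 = 12151, q_7 = 4*55 + 32 = 252.
Check: 12151^2 - 2325*252^2 = 147646801 - 147646800 = 1, so (x, y) = (12151, 252) solves the equation, and by the theorem it is the least positive solution.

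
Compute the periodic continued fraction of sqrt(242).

[15; (1, 1, 3, 1, 14, 1, 3, 1, 1, 30)]

Write x_i = (sqrt(242) + m_i)/d_i with (m_0, d_0) = (0, 1). a_0 = floor(sqrt(242)) = 15, since 15^2 = 225 <= 242 < 256 = 16^2.
Iterate m_{i+1} = d_i*a_i - m_i, d_{i+1} = (242 - m_{i+1}^2)/d_i, a_{i+1} = floor((a_0 + m_{i+1})/d_{i+1}):
  m_1 = 1*15 - 0 = 15, d_1 = (242 - 15^2)/1 = 17/1 = 17, a_1 = floor((15 + 15)/17) = 1.
  m_2 = 17*1 - 15 = 2, d_2 = (242 - 2^2)/17 = 238/17 = 14, a_2 = floor((15 + 2)/14) = 1.
  m_3 = 14*1 - 2 = 12, d_3 = (242 - 12^2)/14 = 98/14 = 7, a_3 = floor((15 + 12)/7) = 3.
  m_4 = 7*3 - 12 = 9, d_4 = (242 - 9^2)/7 = 161/7 = 23, a_4 = floor((15 + 9)/23) = 1.
  m_5 = 23*1 - 9 = 14, d_5 = (242 - 14^2)/23 = 46/23 = 2, a_5 = floor((15 + 14)/2) = 14.
  m_6 = 2*14 - 14 = 14, d_6 = (242 - 14^2)/2 = 46/2 = 23, a_6 = floor((15 + 14)/23) = 1.
  m_7 = 23*1 - 14 = 9, d_7 = (242 - 9^2)/23 = 161/23 = 7, a_7 = floor((15 + 9)/7) = 3.
  m_8 = 7*3 - 9 = 12, d_8 = (242 - 12^2)/7 = 98/7 = 14, a_8 = floor((15 + 12)/14) = 1.
  m_9 = 14*1 - 12 = 2, d_9 = (242 - 2^2)/14 = 238/14 = 17, a_9 = floor((15 + 2)/17) = 1.
  m_10 = 17*1 - 2 = 15, d_10 = (242 - 15^2)/17 = 17/17 = 1, a_10 = floor((15 + 15)/1) = 30.
  m_11 = 1*30 - 15 = 15, d_11 = (242 - 15^2)/1 = 17/1 = 17: (m_11, d_11) = (m_1, d_1) = (15, 17), so from here the quotients repeat a_1, ..., a_10; the period length is 10.
Hence the expansion of sqrt(242) is a_0 = 15 followed by the repeating block 1, 1, 3, 1, 14, 1, 3, 1, 1, 30 (period 10).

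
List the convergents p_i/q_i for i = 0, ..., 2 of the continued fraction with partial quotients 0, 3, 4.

Using the convergent recurrence p_i = a_i*p_{i-1} + p_{i-2}, q_i = a_i*q_{i-1} + q_{i-2} with p_{-2}=0, p_{-1}=1, q_{-2}=1, q_{-1}=0:
  i=0: a_0=0, p_0 = 0*1 + 0 = 0, q_0 = 0*0 + 1 = 1.
  i=1: a_1=3, p_1 = 3*0 + 1 = 1, q_1 = 3*1 + 0 = 3.
  i=2: a_2=4, p_2 = 4*1 + 0 = 4, q_2 = 4*3 + 1 = 13.

0/1, 1/3, 4/13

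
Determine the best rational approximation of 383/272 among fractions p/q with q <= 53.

Expand x = 383/272 as a continued fraction with the Euclidean algorithm:
  383 = 1*272 + 111, so a_0 = 1.
  272 = 2*111 + 50, so a_1 = 2.
  111 = 2*50 + 11, so a_2 = 2.
  50 = 4*11 + 6, so a_3 = 4.
  11 = 1*6 + 5, so a_4 = 1.
  6 = 1*5 + 1, so a_5 = 1.
  5 = 5*1 + 0, so a_6 = 5.
so x = [1; 2, 2, 4, 1, 1, 5].
Convergents (p_i = a_i*p_{i-1} + p_{i-2}, q_i = a_i*q_{i-1} + q_{i-2} with p_{-2}=0, p_{-1}=1, q_{-2}=1, q_{-1}=0), until the denominator exceeds 53:
  i=0: a_0=1, p_0 = 1*1 + 0 = 1, q_0 = 1*0 + 1 = 1.
  i=1: a_1=2, p_1 = 2*1 + 1 = 3, q_1 = 2*1 + 0 = 2.
  i=2: a_2=2, p_2 = 2*3 + 1 = 7, q_2 = 2*2 + 1 = 5.
  i=3: a_3=4, p_3 = 4*7 + 3 = 31, q_3 = 4*5 + 2 = 22.
  i=4: a_4=1, p_4 = 1*31 + 7 = 38, q_4 = 1*22 + 5 = 27.
  i=5: a_5=1, p_5 = 1*38 + 31 = 69, q_5 = 1*27 + 22 = 49.
  i=6: a_6=5, p_6 = 5*69 + 38 = 383, q_6 = 5*49 + 27 = 272.
q_6 = 272 > 53, so the last convergent with denominator <= 53 is p_5/q_5 = 69/49.
The closest fraction with denominator <= 53 is either p_5/q_5 or the intermediate fraction (k*p_5 + p_4)/(k*q_5 + q_4) with the largest k >= 1 whose denominator stays <= 53; these approach x as k grows, and every other convergent or intermediate fraction in range is farther away.
Largest k: floor((53 - q_4)/q_5) = floor((53 - 27)/49) = 0.
Since k = 0, no intermediate fraction beyond p_5/q_5 has denominator <= 53, so the convergent 69/49 is the closest (its error is |383*49 - 69*272|/(272*49) = 1/13328).

69/49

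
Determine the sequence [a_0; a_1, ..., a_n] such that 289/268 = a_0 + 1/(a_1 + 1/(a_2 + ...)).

[1; 12, 1, 3, 5]

Run the Euclidean algorithm on 289 and 268; the successive quotients are the partial quotients a_0, a_1, ... (each step inverts the fractional part left over by the previous one):
  289 = 1*268 + 21, so a_0 = 1.
  268 = 12*21 + 16, so a_1 = 12.
  21 = 1*16 + 5, so a_2 = 1.
  16 = 3*5 + 1, so a_3 = 3.
  5 = 5*1 + 0, so a_4 = 5.
The remainder reaches 0 after 5 divisions, so the expansion has 5 partial quotients, read off in order.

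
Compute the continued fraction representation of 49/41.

[1; 5, 8]

Run the Euclidean algorithm on 49 and 41; the successive quotients are the partial quotients a_0, a_1, ... (each step inverts the fractional part left over by the previous one):
  49 = 1*41 + 8, so a_0 = 1.
  41 = 5*8 + 1, so a_1 = 5.
  8 = 8*1 + 0, so a_2 = 8.
The remainder reaches 0 after 3 divisions, so the expansion has 3 partial quotients, read off in order.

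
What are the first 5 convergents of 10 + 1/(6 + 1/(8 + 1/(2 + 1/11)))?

10/1, 61/6, 498/49, 1057/104, 12125/1193

Using the convergent recurrence p_i = a_i*p_{i-1} + p_{i-2}, q_i = a_i*q_{i-1} + q_{i-2} with p_{-2}=0, p_{-1}=1, q_{-2}=1, q_{-1}=0:
  i=0: a_0=10, p_0 = 10*1 + 0 = 10, q_0 = 10*0 + 1 = 1.
  i=1: a_1=6, p_1 = 6*10 + 1 = 61, q_1 = 6*1 + 0 = 6.
  i=2: a_2=8, p_2 = 8*61 + 10 = 498, q_2 = 8*6 + 1 = 49.
  i=3: a_3=2, p_3 = 2*498 + 61 = 1057, q_3 = 2*49 + 6 = 104.
  i=4: a_4=11, p_4 = 11*1057 + 498 = 12125, q_4 = 11*104 + 49 = 1193.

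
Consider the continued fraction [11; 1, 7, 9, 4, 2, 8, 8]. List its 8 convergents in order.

11/1, 12/1, 95/8, 867/73, 3563/300, 7993/673, 67507/5684, 548049/46145

Using the convergent recurrence p_i = a_i*p_{i-1} + p_{i-2}, q_i = a_i*q_{i-1} + q_{i-2} with p_{-2}=0, p_{-1}=1, q_{-2}=1, q_{-1}=0:
  i=0: a_0=11, p_0 = 11*1 + 0 = 11, q_0 = 11*0 + 1 = 1.
  i=1: a_1=1, p_1 = 1*11 + 1 = 12, q_1 = 1*1 + 0 = 1.
  i=2: a_2=7, p_2 = 7*12 + 11 = 95, q_2 = 7*1 + 1 = 8.
  i=3: a_3=9, p_3 = 9*95 + 12 = 867, q_3 = 9*8 + 1 = 73.
  i=4: a_4=4, p_4 = 4*867 + 95 = 3563, q_4 = 4*73 + 8 = 300.
  i=5: a_5=2, p_5 = 2*3563 + 867 = 7993, q_5 = 2*300 + 73 = 673.
  i=6: a_6=8, p_6 = 8*7993 + 3563 = 67507, q_6 = 8*673 + 300 = 5684.
  i=7: a_7=8, p_7 = 8*67507 + 7993 = 548049, q_7 = 8*5684 + 673 = 46145.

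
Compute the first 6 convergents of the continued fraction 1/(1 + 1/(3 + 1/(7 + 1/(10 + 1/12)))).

Using the convergent recurrence p_i = a_i*p_{i-1} + p_{i-2}, q_i = a_i*q_{i-1} + q_{i-2} with p_{-2}=0, p_{-1}=1, q_{-2}=1, q_{-1}=0:
  i=0: a_0=0, p_0 = 0*1 + 0 = 0, q_0 = 0*0 + 1 = 1.
  i=1: a_1=1, p_1 = 1*0 + 1 = 1, q_1 = 1*1 + 0 = 1.
  i=2: a_2=3, p_2 = 3*1 + 0 = 3, q_2 = 3*1 + 1 = 4.
  i=3: a_3=7, p_3 = 7*3 + 1 = 22, q_3 = 7*4 + 1 = 29.
  i=4: a_4=10, p_4 = 10*22 + 3 = 223, q_4 = 10*29 + 4 = 294.
  i=5: a_5=12, p_5 = 12*223 + 22 = 2698, q_5 = 12*294 + 29 = 3557.

0/1, 1/1, 3/4, 22/29, 223/294, 2698/3557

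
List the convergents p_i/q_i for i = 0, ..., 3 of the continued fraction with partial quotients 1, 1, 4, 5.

Using the convergent recurrence p_i = a_i*p_{i-1} + p_{i-2}, q_i = a_i*q_{i-1} + q_{i-2} with p_{-2}=0, p_{-1}=1, q_{-2}=1, q_{-1}=0:
  i=0: a_0=1, p_0 = 1*1 + 0 = 1, q_0 = 1*0 + 1 = 1.
  i=1: a_1=1, p_1 = 1*1 + 1 = 2, q_1 = 1*1 + 0 = 1.
  i=2: a_2=4, p_2 = 4*2 + 1 = 9, q_2 = 4*1 + 1 = 5.
  i=3: a_3=5, p_3 = 5*9 + 2 = 47, q_3 = 5*5 + 1 = 26.

1/1, 2/1, 9/5, 47/26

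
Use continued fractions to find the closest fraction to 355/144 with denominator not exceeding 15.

Expand x = 355/144 as a continued fraction with the Euclidean algorithm:
  355 = 2*144 + 67, so a_0 = 2.
  144 = 2*67 + 10, so a_1 = 2.
  67 = 6*10 + 7, so a_2 = 6.
  10 = 1*7 + 3, so a_3 = 1.
  7 = 2*3 + 1, so a_4 = 2.
  3 = 3*1 + 0, so a_5 = 3.
so x = [2; 2, 6, 1, 2, 3].
Convergents (p_i = a_i*p_{i-1} + p_{i-2}, q_i = a_i*q_{i-1} + q_{i-2} with p_{-2}=0, p_{-1}=1, q_{-2}=1, q_{-1}=0), until the denominator exceeds 15:
  i=0: a_0=2, p_0 = 2*1 + 0 = 2, q_0 = 2*0 + 1 = 1.
  i=1: a_1=2, p_1 = 2*2 + 1 = 5, q_1 = 2*1 + 0 = 2.
  i=2: a_2=6, p_2 = 6*5 + 2 = 32, q_2 = 6*2 + 1 = 13.
  i=3: a_3=1, p_3 = 1*32 + 5 = 37, q_3 = 1*13 + 2 = 15.
  i=4: a_4=2, p_4 = 2*37 + 32 = 106, q_4 = 2*15 + 13 = 43.
q_4 = 43 > 15, so the last convergent with denominator <= 15 is p_3/q_3 = 37/15.
The closest fraction with denominator <= 15 is either p_3/q_3 or the intermediate fraction (k*p_3 + p_2)/(k*q_3 + q_2) with the largest k >= 1 whose denominator stays <= 15; these approach x as k grows, and every other convergent or intermediate fraction in range is farther away.
Largest k: floor((15 - q_2)/q_3) = floor((15 - 13)/15) = 0.
Since k = 0, no intermediate fraction beyond p_3/q_3 has denominator <= 15, so the convergent 37/15 is the closest (its error is |355*15 - 37*144|/(144*15) = 3/2160).

37/15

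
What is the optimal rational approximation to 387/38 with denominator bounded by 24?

Expand x = 387/38 as a continued fraction with the Euclidean algorithm:
  387 = 10*38 + 7, so a_0 = 10.
  38 = 5*7 + 3, so a_1 = 5.
  7 = 2*3 + 1, so a_2 = 2.
  3 = 3*1 + 0, so a_3 = 3.
so x = [10; 5, 2, 3].
Convergents (p_i = a_i*p_{i-1} + p_{i-2}, q_i = a_i*q_{i-1} + q_{i-2} with p_{-2}=0, p_{-1}=1, q_{-2}=1, q_{-1}=0), until the denominator exceeds 24:
  i=0: a_0=10, p_0 = 10*1 + 0 = 10, q_0 = 10*0 + 1 = 1.
  i=1: a_1=5, p_1 = 5*10 + 1 = 51, q_1 = 5*1 + 0 = 5.
  i=2: a_2=2, p_2 = 2*51 + 10 = 112, q_2 = 2*5 + 1 = 11.
  i=3: a_3=3, p_3 = 3*112 + 51 = 387, q_3 = 3*11 + 5 = 38.
q_3 = 38 > 24, so the last convergent with denominator <= 24 is p_2/q_2 = 112/11.
The closest fraction with denominator <= 24 is either p_2/q_2 or the intermediate fraction (k*p_2 + p_1)/(k*q_2 + q_1) with the largest k >= 1 whose denominator stays <= 24; these approach x as k grows, and every other convergent or intermediate fraction in range is farther away.
Largest k: floor((24 - q_1)/q_2) = floor((24 - 5)/11) = 1.
That gives (1*112 + 51)/(1*11 + 5) = 163/16.
Compare the errors: |x - 112/11| = |387*11 - 112*38|/(38*11) = 1/418, and |x - 163/16| = |387*16 - 163*38|/(38*16) = 2/608.
Cross-multiplying, 1*608 = 608 < 836 = 2*418, so 1/418 is smaller: the convergent 112/11 is closer to x than 163/16.

112/11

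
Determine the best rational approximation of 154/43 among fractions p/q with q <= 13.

Expand x = 154/43 as a continued fraction with the Euclidean algorithm:
  154 = 3*43 + 25, so a_0 = 3.
  43 = 1*25 + 18, so a_1 = 1.
  25 = 1*18 + 7, so a_2 = 1.
  18 = 2*7 + 4, so a_3 = 2.
  7 = 1*4 + 3, so a_4 = 1.
  4 = 1*3 + 1, so a_5 = 1.
  3 = 3*1 + 0, so a_6 = 3.
so x = [3; 1, 1, 2, 1, 1, 3].
Convergents (p_i = a_i*p_{i-1} + p_{i-2}, q_i = a_i*q_{i-1} + q_{i-2} with p_{-2}=0, p_{-1}=1, q_{-2}=1, q_{-1}=0), until the denominator exceeds 13:
  i=0: a_0=3, p_0 = 3*1 + 0 = 3, q_0 = 3*0 + 1 = 1.
  i=1: a_1=1, p_1 = 1*3 + 1 = 4, q_1 = 1*1 + 0 = 1.
  i=2: a_2=1, p_2 = 1*4 + 3 = 7, q_2 = 1*1 + 1 = 2.
  i=3: a_3=2, p_3 = 2*7 + 4 = 18, q_3 = 2*2 + 1 = 5.
  i=4: a_4=1, p_4 = 1*18 + 7 = 25, q_4 = 1*5 + 2 = 7.
  i=5: a_5=1, p_5 = 1*25 + 18 = 43, q_5 = 1*7 + 5 = 12.
  i=6: a_6=3, p_6 = 3*43 + 25 = 154, q_6 = 3*12 + 7 = 43.
q_6 = 43 > 13, so the last convergent with denominator <= 13 is p_5/q_5 = 43/12.
The closest fraction with denominator <= 13 is either p_5/q_5 or the intermediate fraction (k*p_5 + p_4)/(k*q_5 + q_4) with the largest k >= 1 whose denominator stays <= 13; these approach x as k grows, and every other convergent or intermediate fraction in range is farther away.
Largest k: floor((13 - q_4)/q_5) = floor((13 - 7)/12) = 0.
Since k = 0, no intermediate fraction beyond p_5/q_5 has denominator <= 13, so the convergent 43/12 is the closest (its error is |154*12 - 43*43|/(43*12) = 1/516).

43/12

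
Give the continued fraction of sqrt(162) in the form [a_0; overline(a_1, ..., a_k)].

Write x_i = (sqrt(162) + m_i)/d_i with (m_0, d_0) = (0, 1). a_0 = floor(sqrt(162)) = 12, since 12^2 = 144 <= 162 < 169 = 13^2.
Iterate m_{i+1} = d_i*a_i - m_i, d_{i+1} = (162 - m_{i+1}^2)/d_i, a_{i+1} = floor((a_0 + m_{i+1})/d_{i+1}):
  m_1 = 1*12 - 0 = 12, d_1 = (162 - 12^2)/1 = 18/1 = 18, a_1 = floor((12 + 12)/18) = 1.
  m_2 = 18*1 - 12 = 6, d_2 = (162 - 6^2)/18 = 126/18 = 7, a_2 = floor((12 + 6)/7) = 2.
  m_3 = 7*2 - 6 = 8, d_3 = (162 - 8^2)/7 = 98/7 = 14, a_3 = floor((12 + 8)/14) = 1.
  m_4 = 14*1 - 8 = 6, d_4 = (162 - 6^2)/14 = 126/14 = 9, a_4 = floor((12 + 6)/9) = 2.
  m_5 = 9*2 - 6 = 12, d_5 = (162 - 12^2)/9 = 18/9 = 2, a_5 = floor((12 + 12)/2) = 12.
  m_6 = 2*12 - 12 = 12, d_6 = (162 - 12^2)/2 = 18/2 = 9, a_6 = floor((12 + 12)/9) = 2.
  m_7 = 9*2 - 12 = 6, d_7 = (162 - 6^2)/9 = 126/9 = 14, a_7 = floor((12 + 6)/14) = 1.
  m_8 = 14*1 - 6 = 8, d_8 = (162 - 8^2)/14 = 98/14 = 7, a_8 = floor((12 + 8)/7) = 2.
  m_9 = 7*2 - 8 = 6, d_9 = (162 - 6^2)/7 = 126/7 = 18, a_9 = floor((12 + 6)/18) = 1.
  m_10 = 18*1 - 6 = 12, d_10 = (162 - 12^2)/18 = 18/18 = 1, a_10 = floor((12 + 12)/1) = 24.
  m_11 = 1*24 - 12 = 12, d_11 = (162 - 12^2)/1 = 18/1 = 18: (m_11, d_11) = (m_1, d_1) = (12, 18), so from here the quotients repeat a_1, ..., a_10; the period length is 10.
Hence the expansion of sqrt(162) is a_0 = 12 followed by the repeating block 1, 2, 1, 2, 12, 2, 1, 2, 1, 24 (period 10).

[12; overline(1, 2, 1, 2, 12, 2, 1, 2, 1, 24)]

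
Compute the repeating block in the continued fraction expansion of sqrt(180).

[13; (2, 2, 2, 26)]

Write x_i = (sqrt(180) + m_i)/d_i with (m_0, d_0) = (0, 1). a_0 = floor(sqrt(180)) = 13, since 13^2 = 169 <= 180 < 196 = 14^2.
Iterate m_{i+1} = d_i*a_i - m_i, d_{i+1} = (180 - m_{i+1}^2)/d_i, a_{i+1} = floor((a_0 + m_{i+1})/d_{i+1}):
  m_1 = 1*13 - 0 = 13, d_1 = (180 - 13^2)/1 = 11/1 = 11, a_1 = floor((13 + 13)/11) = 2.
  m_2 = 11*2 - 13 = 9, d_2 = (180 - 9^2)/11 = 99/11 = 9, a_2 = floor((13 + 9)/9) = 2.
  m_3 = 9*2 - 9 = 9, d_3 = (180 - 9^2)/9 = 99/9 = 11, a_3 = floor((13 + 9)/11) = 2.
  m_4 = 11*2 - 9 = 13, d_4 = (180 - 13^2)/11 = 11/11 = 1, a_4 = floor((13 + 13)/1) = 26.
  m_5 = 1*26 - 13 = 13, d_5 = (180 - 13^2)/1 = 11/1 = 11: (m_5, d_5) = (m_1, d_1) = (13, 11), so from here the quotients repeat a_1, ..., a_4; the period length is 4.
Hence the expansion of sqrt(180) is a_0 = 13 followed by the repeating block 2, 2, 2, 26 (period 4).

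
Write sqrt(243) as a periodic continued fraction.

[15; (1, 1, 2, 3, 15, 3, 2, 1, 1, 30)]

Write x_i = (sqrt(243) + m_i)/d_i with (m_0, d_0) = (0, 1). a_0 = floor(sqrt(243)) = 15, since 15^2 = 225 <= 243 < 256 = 16^2.
Iterate m_{i+1} = d_i*a_i - m_i, d_{i+1} = (243 - m_{i+1}^2)/d_i, a_{i+1} = floor((a_0 + m_{i+1})/d_{i+1}):
  m_1 = 1*15 - 0 = 15, d_1 = (243 - 15^2)/1 = 18/1 = 18, a_1 = floor((15 + 15)/18) = 1.
  m_2 = 18*1 - 15 = 3, d_2 = (243 - 3^2)/18 = 234/18 = 13, a_2 = floor((15 + 3)/13) = 1.
  m_3 = 13*1 - 3 = 10, d_3 = (243 - 10^2)/13 = 143/13 = 11, a_3 = floor((15 + 10)/11) = 2.
  m_4 = 11*2 - 10 = 12, d_4 = (243 - 12^2)/11 = 99/11 = 9, a_4 = floor((15 + 12)/9) = 3.
  m_5 = 9*3 - 12 = 15, d_5 = (243 - 15^2)/9 = 18/9 = 2, a_5 = floor((15 + 15)/2) = 15.
  m_6 = 2*15 - 15 = 15, d_6 = (243 - 15^2)/2 = 18/2 = 9, a_6 = floor((15 + 15)/9) = 3.
  m_7 = 9*3 - 15 = 12, d_7 = (243 - 12^2)/9 = 99/9 = 11, a_7 = floor((15 + 12)/11) = 2.
  m_8 = 11*2 - 12 = 10, d_8 = (243 - 10^2)/11 = 143/11 = 13, a_8 = floor((15 + 10)/13) = 1.
  m_9 = 13*1 - 10 = 3, d_9 = (243 - 3^2)/13 = 234/13 = 18, a_9 = floor((15 + 3)/18) = 1.
  m_10 = 18*1 - 3 = 15, d_10 = (243 - 15^2)/18 = 18/18 = 1, a_10 = floor((15 + 15)/1) = 30.
  m_11 = 1*30 - 15 = 15, d_11 = (243 - 15^2)/1 = 18/1 = 18: (m_11, d_11) = (m_1, d_1) = (15, 18), so from here the quotients repeat a_1, ..., a_10; the period length is 10.
Hence the expansion of sqrt(243) is a_0 = 15 followed by the repeating block 1, 1, 2, 3, 15, 3, 2, 1, 1, 30 (period 10).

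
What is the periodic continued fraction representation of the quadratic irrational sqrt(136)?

[11; (1, 1, 1, 22)]

Write x_i = (sqrt(136) + m_i)/d_i with (m_0, d_0) = (0, 1). a_0 = floor(sqrt(136)) = 11, since 11^2 = 121 <= 136 < 144 = 12^2.
Iterate m_{i+1} = d_i*a_i - m_i, d_{i+1} = (136 - m_{i+1}^2)/d_i, a_{i+1} = floor((a_0 + m_{i+1})/d_{i+1}):
  m_1 = 1*11 - 0 = 11, d_1 = (136 - 11^2)/1 = 15/1 = 15, a_1 = floor((11 + 11)/15) = 1.
  m_2 = 15*1 - 11 = 4, d_2 = (136 - 4^2)/15 = 120/15 = 8, a_2 = floor((11 + 4)/8) = 1.
  m_3 = 8*1 - 4 = 4, d_3 = (136 - 4^2)/8 = 120/8 = 15, a_3 = floor((11 + 4)/15) = 1.
  m_4 = 15*1 - 4 = 11, d_4 = (136 - 11^2)/15 = 15/15 = 1, a_4 = floor((11 + 11)/1) = 22.
  m_5 = 1*22 - 11 = 11, d_5 = (136 - 11^2)/1 = 15/1 = 15: (m_5, d_5) = (m_1, d_1) = (11, 15), so from here the quotients repeat a_1, ..., a_4; the period length is 4.
Hence the expansion of sqrt(136) is a_0 = 11 followed by the repeating block 1, 1, 1, 22 (period 4).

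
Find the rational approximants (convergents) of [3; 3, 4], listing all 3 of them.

Using the convergent recurrence p_i = a_i*p_{i-1} + p_{i-2}, q_i = a_i*q_{i-1} + q_{i-2} with p_{-2}=0, p_{-1}=1, q_{-2}=1, q_{-1}=0:
  i=0: a_0=3, p_0 = 3*1 + 0 = 3, q_0 = 3*0 + 1 = 1.
  i=1: a_1=3, p_1 = 3*3 + 1 = 10, q_1 = 3*1 + 0 = 3.
  i=2: a_2=4, p_2 = 4*10 + 3 = 43, q_2 = 4*3 + 1 = 13.

3/1, 10/3, 43/13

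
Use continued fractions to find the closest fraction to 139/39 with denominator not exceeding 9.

25/7

Expand x = 139/39 as a continued fraction with the Euclidean algorithm:
  139 = 3*39 + 22, so a_0 = 3.
  39 = 1*22 + 17, so a_1 = 1.
  22 = 1*17 + 5, so a_2 = 1.
  17 = 3*5 + 2, so a_3 = 3.
  5 = 2*2 + 1, so a_4 = 2.
  2 = 2*1 + 0, so a_5 = 2.
so x = [3; 1, 1, 3, 2, 2].
Convergents (p_i = a_i*p_{i-1} + p_{i-2}, q_i = a_i*q_{i-1} + q_{i-2} with p_{-2}=0, p_{-1}=1, q_{-2}=1, q_{-1}=0), until the denominator exceeds 9:
  i=0: a_0=3, p_0 = 3*1 + 0 = 3, q_0 = 3*0 + 1 = 1.
  i=1: a_1=1, p_1 = 1*3 + 1 = 4, q_1 = 1*1 + 0 = 1.
  i=2: a_2=1, p_2 = 1*4 + 3 = 7, q_2 = 1*1 + 1 = 2.
  i=3: a_3=3, p_3 = 3*7 + 4 = 25, q_3 = 3*2 + 1 = 7.
  i=4: a_4=2, p_4 = 2*25 + 7 = 57, q_4 = 2*7 + 2 = 16.
q_4 = 16 > 9, so the last convergent with denominator <= 9 is p_3/q_3 = 25/7.
The closest fraction with denominator <= 9 is either p_3/q_3 or the intermediate fraction (k*p_3 + p_2)/(k*q_3 + q_2) with the largest k >= 1 whose denominator stays <= 9; these approach x as k grows, and every other convergent or intermediate fraction in range is farther away.
Largest k: floor((9 - q_2)/q_3) = floor((9 - 2)/7) = 1.
That gives (1*25 + 7)/(1*7 + 2) = 32/9.
Compare the errors: |x - 25/7| = |139*7 - 25*39|/(39*7) = 2/273, and |x - 32/9| = |139*9 - 32*39|/(39*9) = 3/351.
Cross-multiplying, 2*351 = 702 < 819 = 3*273, so 2/273 is smaller: the convergent 25/7 is closer to x than 32/9.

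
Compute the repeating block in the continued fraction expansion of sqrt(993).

[31; (1, 1, 20, 1, 1, 62)]

Write x_i = (sqrt(993) + m_i)/d_i with (m_0, d_0) = (0, 1). a_0 = floor(sqrt(993)) = 31, since 31^2 = 961 <= 993 < 1024 = 32^2.
Iterate m_{i+1} = d_i*a_i - m_i, d_{i+1} = (993 - m_{i+1}^2)/d_i, a_{i+1} = floor((a_0 + m_{i+1})/d_{i+1}):
  m_1 = 1*31 - 0 = 31, d_1 = (993 - 31^2)/1 = 32/1 = 32, a_1 = floor((31 + 31)/32) = 1.
  m_2 = 32*1 - 31 = 1, d_2 = (993 - 1^2)/32 = 992/32 = 31, a_2 = floor((31 + 1)/31) = 1.
  m_3 = 31*1 - 1 = 30, d_3 = (993 - 30^2)/31 = 93/31 = 3, a_3 = floor((31 + 30)/3) = 20.
  m_4 = 3*20 - 30 = 30, d_4 = (993 - 30^2)/3 = 93/3 = 31, a_4 = floor((31 + 30)/31) = 1.
  m_5 = 31*1 - 30 = 1, d_5 = (993 - 1^2)/31 = 992/31 = 32, a_5 = floor((31 + 1)/32) = 1.
  m_6 = 32*1 - 1 = 31, d_6 = (993 - 31^2)/32 = 32/32 = 1, a_6 = floor((31 + 31)/1) = 62.
  m_7 = 1*62 - 31 = 31, d_7 = (993 - 31^2)/1 = 32/1 = 32: (m_7, d_7) = (m_1, d_1) = (31, 32), so from here the quotients repeat a_1, ..., a_6; the period length is 6.
Hence the expansion of sqrt(993) is a_0 = 31 followed by the repeating block 1, 1, 20, 1, 1, 62 (period 6).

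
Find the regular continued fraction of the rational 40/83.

[0; 2, 13, 3]

Run the Euclidean algorithm on 40 and 83; the successive quotients are the partial quotients a_0, a_1, ... (each step inverts the fractional part left over by the previous one):
  40 = 0*83 + 40, so a_0 = 0.
  83 = 2*40 + 3, so a_1 = 2.
  40 = 13*3 + 1, so a_2 = 13.
  3 = 3*1 + 0, so a_3 = 3.
The remainder reaches 0 after 4 divisions, so the expansion has 4 partial quotients, read off in order.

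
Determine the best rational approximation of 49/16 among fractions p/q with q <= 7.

Expand x = 49/16 as a continued fraction with the Euclidean algorithm:
  49 = 3*16 + 1, so a_0 = 3.
  16 = 16*1 + 0, so a_1 = 16.
so x = [3; 16].
Convergents (p_i = a_i*p_{i-1} + p_{i-2}, q_i = a_i*q_{i-1} + q_{i-2} with p_{-2}=0, p_{-1}=1, q_{-2}=1, q_{-1}=0), until the denominator exceeds 7:
  i=0: a_0=3, p_0 = 3*1 + 0 = 3, q_0 = 3*0 + 1 = 1.
  i=1: a_1=16, p_1 = 16*3 + 1 = 49, q_1 = 16*1 + 0 = 16.
q_1 = 16 > 7, so the last convergent with denominator <= 7 is p_0/q_0 = 3/1.
The closest fraction with denominator <= 7 is either p_0/q_0 or the intermediate fraction (k*p_0 + p_{-1})/(k*q_0 + q_{-1}) with the largest k >= 1 whose denominator stays <= 7; these approach x as k grows, and every other convergent or intermediate fraction in range is farther away.
Largest k: floor((7 - q_{-1})/q_0) = floor((7 - 0)/1) = 7 (using the seeds p_{-1} = 1, q_{-1} = 0).
That gives (7*3 + 1)/(7*1 + 0) = 22/7.
Compare the errors: |x - 3/1| = |49*1 - 3*16|/(16*1) = 1/16, and |x - 22/7| = |49*7 - 22*16|/(16*7) = 9/112.
Cross-multiplying, 1*112 = 112 < 144 = 9*16, so 1/16 is smaller: the convergent 3/1 is closer to x than 22/7.

3/1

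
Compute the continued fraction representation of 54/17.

Run the Euclidean algorithm on 54 and 17; the successive quotients are the partial quotients a_0, a_1, ... (each step inverts the fractional part left over by the previous one):
  54 = 3*17 + 3, so a_0 = 3.
  17 = 5*3 + 2, so a_1 = 5.
  3 = 1*2 + 1, so a_2 = 1.
  2 = 2*1 + 0, so a_3 = 2.
The remainder reaches 0 after 4 divisions, so the expansion has 4 partial quotients, read off in order.

[3; 5, 1, 2]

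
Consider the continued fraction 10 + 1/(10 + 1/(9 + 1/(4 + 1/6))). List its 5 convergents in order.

Using the convergent recurrence p_i = a_i*p_{i-1} + p_{i-2}, q_i = a_i*q_{i-1} + q_{i-2} with p_{-2}=0, p_{-1}=1, q_{-2}=1, q_{-1}=0:
  i=0: a_0=10, p_0 = 10*1 + 0 = 10, q_0 = 10*0 + 1 = 1.
  i=1: a_1=10, p_1 = 10*10 + 1 = 101, q_1 = 10*1 + 0 = 10.
  i=2: a_2=9, p_2 = 9*101 + 10 = 919, q_2 = 9*10 + 1 = 91.
  i=3: a_3=4, p_3 = 4*919 + 101 = 3777, q_3 = 4*91 + 10 = 374.
  i=4: a_4=6, p_4 = 6*3777 + 919 = 23581, q_4 = 6*374 + 91 = 2335.

10/1, 101/10, 919/91, 3777/374, 23581/2335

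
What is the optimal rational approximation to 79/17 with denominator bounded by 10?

14/3

Expand x = 79/17 as a continued fraction with the Euclidean algorithm:
  79 = 4*17 + 11, so a_0 = 4.
  17 = 1*11 + 6, so a_1 = 1.
  11 = 1*6 + 5, so a_2 = 1.
  6 = 1*5 + 1, so a_3 = 1.
  5 = 5*1 + 0, so a_4 = 5.
so x = [4; 1, 1, 1, 5].
Convergents (p_i = a_i*p_{i-1} + p_{i-2}, q_i = a_i*q_{i-1} + q_{i-2} with p_{-2}=0, p_{-1}=1, q_{-2}=1, q_{-1}=0), until the denominator exceeds 10:
  i=0: a_0=4, p_0 = 4*1 + 0 = 4, q_0 = 4*0 + 1 = 1.
  i=1: a_1=1, p_1 = 1*4 + 1 = 5, q_1 = 1*1 + 0 = 1.
  i=2: a_2=1, p_2 = 1*5 + 4 = 9, q_2 = 1*1 + 1 = 2.
  i=3: a_3=1, p_3 = 1*9 + 5 = 14, q_3 = 1*2 + 1 = 3.
  i=4: a_4=5, p_4 = 5*14 + 9 = 79, q_4 = 5*3 + 2 = 17.
q_4 = 17 > 10, so the last convergent with denominator <= 10 is p_3/q_3 = 14/3.
The closest fraction with denominator <= 10 is either p_3/q_3 or the intermediate fraction (k*p_3 + p_2)/(k*q_3 + q_2) with the largest k >= 1 whose denominator stays <= 10; these approach x as k grows, and every other convergent or intermediate fraction in range is farther away.
Largest k: floor((10 - q_2)/q_3) = floor((10 - 2)/3) = 2.
That gives (2*14 + 9)/(2*3 + 2) = 37/8.
Compare the errors: |x - 14/3| = |79*3 - 14*17|/(17*3) = 1/51, and |x - 37/8| = |79*8 - 37*17|/(17*8) = 3/136.
Cross-multiplying, 1*136 = 136 < 153 = 3*51, so 1/51 is smaller: the convergent 14/3 is closer to x than 37/8.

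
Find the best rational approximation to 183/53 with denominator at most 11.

Expand x = 183/53 as a continued fraction with the Euclidean algorithm:
  183 = 3*53 + 24, so a_0 = 3.
  53 = 2*24 + 5, so a_1 = 2.
  24 = 4*5 + 4, so a_2 = 4.
  5 = 1*4 + 1, so a_3 = 1.
  4 = 4*1 + 0, so a_4 = 4.
so x = [3; 2, 4, 1, 4].
Convergents (p_i = a_i*p_{i-1} + p_{i-2}, q_i = a_i*q_{i-1} + q_{i-2} with p_{-2}=0, p_{-1}=1, q_{-2}=1, q_{-1}=0), until the denominator exceeds 11:
  i=0: a_0=3, p_0 = 3*1 + 0 = 3, q_0 = 3*0 + 1 = 1.
  i=1: a_1=2, p_1 = 2*3 + 1 = 7, q_1 = 2*1 + 0 = 2.
  i=2: a_2=4, p_2 = 4*7 + 3 = 31, q_2 = 4*2 + 1 = 9.
  i=3: a_3=1, p_3 = 1*31 + 7 = 38, q_3 = 1*9 + 2 = 11.
  i=4: a_4=4, p_4 = 4*38 + 31 = 183, q_4 = 4*11 + 9 = 53.
q_4 = 53 > 11, so the last convergent with denominator <= 11 is p_3/q_3 = 38/11.
The closest fraction with denominator <= 11 is either p_3/q_3 or the intermediate fraction (k*p_3 + p_2)/(k*q_3 + q_2) with the largest k >= 1 whose denominator stays <= 11; these approach x as k grows, and every other convergent or intermediate fraction in range is farther away.
Largest k: floor((11 - q_2)/q_3) = floor((11 - 9)/11) = 0.
Since k = 0, no intermediate fraction beyond p_3/q_3 has denominator <= 11, so the convergent 38/11 is the closest (its error is |183*11 - 38*53|/(53*11) = 1/583).

38/11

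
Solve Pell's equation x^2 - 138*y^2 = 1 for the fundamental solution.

(x, y) = (47, 4)

First expand sqrt(138) as a continued fraction. With x_i = (sqrt(138) + m_i)/d_i and (m_0, d_0) = (0, 1): a_0 = floor(sqrt(138)) = 11, since 11^2 = 121 <= 138 < 144 = 12^2.
Iterate m_{i+1} = d_i*a_i - m_i, d_{i+1} = (138 - m_{i+1}^2)/d_i, a_{i+1} = floor((a_0 + m_{i+1})/d_{i+1}):
  m_1 = 1*11 - 0 = 11, d_1 = (138 - 11^2)/1 = 17/1 = 17, a_1 = floor((11 + 11)/17) = 1.
  m_2 = 17*1 - 11 = 6, d_2 = (138 - 6^2)/17 = 102/17 = 6, a_2 = floor((11 + 6)/6) = 2.
  m_3 = 6*2 - 6 = 6, d_3 = (138 - 6^2)/6 = 102/6 = 17, a_3 = floor((11 + 6)/17) = 1.
  m_4 = 17*1 - 6 = 11, d_4 = (138 - 11^2)/17 = 17/17 = 1, a_4 = floor((11 + 11)/1) = 22.
  m_5 = 1*22 - 11 = 11, d_5 = (138 - 11^2)/1 = 17/1 = 17: (m_5, d_5) = (m_1, d_1) = (11, 17), so from here the quotients repeat a_1, ..., a_4; the period length is 4.
So sqrt(138) = [11; (1, 2, 1, 22)] with period length k = 4.
k is even, so the fundamental solution of x^2 - 138y^2 = 1 is (p_{k-1}, q_{k-1}) = (p_3, q_3); compute convergents through index 3.
Convergents (p_i = a_i*p_{i-1} + p_{i-2}, q_i = a_i*q_{i-1} + q_{i-2} with p_{-2}=0, p_{-1}=1, q_{-2}=1, q_{-1}=0):
  i=0: a_0=11, p_0 = 11*1 + 0 = 11, q_0 = 11*0 + 1 = 1.
  i=1: a_1=1, p_1 = 1*11 + 1 = 12, q_1 = 1*1 + 0 = 1.
  i=2: a_2=2, p_2 = 2*12 + 11 = 35, q_2 = 2*1 + 1 = 3.
  i=3: a_3=1, p_3 = 1*35 + 12 = 47, q_3 = 1*3 + 1 = 4.
Check: 47^2 - 138*4^2 = 2209 - 2208 = 1, so (x, y) = (47, 4) solves the equation, and by the theorem it is the least positive solution.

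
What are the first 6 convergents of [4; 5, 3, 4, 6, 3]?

4/1, 21/5, 67/16, 289/69, 1801/430, 5692/1359

Using the convergent recurrence p_i = a_i*p_{i-1} + p_{i-2}, q_i = a_i*q_{i-1} + q_{i-2} with p_{-2}=0, p_{-1}=1, q_{-2}=1, q_{-1}=0:
  i=0: a_0=4, p_0 = 4*1 + 0 = 4, q_0 = 4*0 + 1 = 1.
  i=1: a_1=5, p_1 = 5*4 + 1 = 21, q_1 = 5*1 + 0 = 5.
  i=2: a_2=3, p_2 = 3*21 + 4 = 67, q_2 = 3*5 + 1 = 16.
  i=3: a_3=4, p_3 = 4*67 + 21 = 289, q_3 = 4*16 + 5 = 69.
  i=4: a_4=6, p_4 = 6*289 + 67 = 1801, q_4 = 6*69 + 16 = 430.
  i=5: a_5=3, p_5 = 3*1801 + 289 = 5692, q_5 = 3*430 + 69 = 1359.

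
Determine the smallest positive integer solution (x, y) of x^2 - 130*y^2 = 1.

First expand sqrt(130) as a continued fraction. With x_i = (sqrt(130) + m_i)/d_i and (m_0, d_0) = (0, 1): a_0 = floor(sqrt(130)) = 11, since 11^2 = 121 <= 130 < 144 = 12^2.
Iterate m_{i+1} = d_i*a_i - m_i, d_{i+1} = (130 - m_{i+1}^2)/d_i, a_{i+1} = floor((a_0 + m_{i+1})/d_{i+1}):
  m_1 = 1*11 - 0 = 11, d_1 = (130 - 11^2)/1 = 9/1 = 9, a_1 = floor((11 + 11)/9) = 2.
  m_2 = 9*2 - 11 = 7, d_2 = (130 - 7^2)/9 = 81/9 = 9, a_2 = floor((11 + 7)/9) = 2.
  m_3 = 9*2 - 7 = 11, d_3 = (130 - 11^2)/9 = 9/9 = 1, a_3 = floor((11 + 11)/1) = 22.
  m_4 = 1*22 - 11 = 11, d_4 = (130 - 11^2)/1 = 9/1 = 9: (m_4, d_4) = (m_1, d_1) = (11, 9), so from here the quotients repeat a_1, ..., a_3; the period length is 3.
So sqrt(130) = [11; (2, 2, 22)] with period length k = 3.
k is odd, so (p_{k-1}, q_{k-1}) only solves x^2 - 130y^2 = -1 and the fundamental solution of x^2 - 130y^2 = 1 is (p_{2k-1}, q_{2k-1}) = (p_5, q_5); compute convergents through index 5, running through the period twice.
Convergents (p_i = a_i*p_{i-1} + p_{i-2}, q_i = a_i*q_{i-1} + q_{i-2} with p_{-2}=0, p_{-1}=1, q_{-2}=1, q_{-1}=0):
  i=0: a_0=11, p_0 = 11*1 + 0 = 11, q_0 = 11*0 + 1 = 1.
  i=1: a_1=2, p_1 = 2*11 + 1 = 23, q_1 = 2*1 + 0 = 2.
  i=2: a_2=2, p_2 = 2*23 + 11 = 57, q_2 = 2*2 + 1 = 5.
  i=3: a_3=22, p_3 = 22*57 + 23 = 1277, q_3 = 22*5 + 2 = 112.
  i=4: a_4=2, p_4 = 2*1277 + 57 = 2611, q_4 = 2*112 + 5 = 229.
  i=5: a_5=2, p_5 = 2*2611 + 1277 = 6499, q_5 = 2*229 + 112 = 570.
Indeed p_2^2 - 130*q_2^2 = 3249 - 3250 = -1, not +1.
Check: 6499^2 - 130*570^2 = 42237001 - 42237000 = 1, so (x, y) = (6499, 570) solves the equation, and by the theorem it is the least positive solution.

(x, y) = (6499, 570)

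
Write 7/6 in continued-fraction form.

Run the Euclidean algorithm on 7 and 6; the successive quotients are the partial quotients a_0, a_1, ... (each step inverts the fractional part left over by the previous one):
  7 = 1*6 + 1, so a_0 = 1.
  6 = 6*1 + 0, so a_1 = 6.
The remainder reaches 0 after 2 divisions, so the expansion has 2 partial quotients, read off in order.

[1; 6]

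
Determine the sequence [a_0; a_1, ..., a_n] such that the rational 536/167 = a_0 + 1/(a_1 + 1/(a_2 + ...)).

Run the Euclidean algorithm on 536 and 167; the successive quotients are the partial quotients a_0, a_1, ... (each step inverts the fractional part left over by the previous one):
  536 = 3*167 + 35, so a_0 = 3.
  167 = 4*35 + 27, so a_1 = 4.
  35 = 1*27 + 8, so a_2 = 1.
  27 = 3*8 + 3, so a_3 = 3.
  8 = 2*3 + 2, so a_4 = 2.
  3 = 1*2 + 1, so a_5 = 1.
  2 = 2*1 + 0, so a_6 = 2.
The remainder reaches 0 after 7 divisions, so the expansion has 7 partial quotients, read off in order.

[3; 4, 1, 3, 2, 1, 2]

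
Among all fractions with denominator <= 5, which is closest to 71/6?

59/5

Expand x = 71/6 as a continued fraction with the Euclidean algorithm:
  71 = 11*6 + 5, so a_0 = 11.
  6 = 1*5 + 1, so a_1 = 1.
  5 = 5*1 + 0, so a_2 = 5.
so x = [11; 1, 5].
Convergents (p_i = a_i*p_{i-1} + p_{i-2}, q_i = a_i*q_{i-1} + q_{i-2} with p_{-2}=0, p_{-1}=1, q_{-2}=1, q_{-1}=0), until the denominator exceeds 5:
  i=0: a_0=11, p_0 = 11*1 + 0 = 11, q_0 = 11*0 + 1 = 1.
  i=1: a_1=1, p_1 = 1*11 + 1 = 12, q_1 = 1*1 + 0 = 1.
  i=2: a_2=5, p_2 = 5*12 + 11 = 71, q_2 = 5*1 + 1 = 6.
q_2 = 6 > 5, so the last convergent with denominator <= 5 is p_1/q_1 = 12/1.
The closest fraction with denominator <= 5 is either p_1/q_1 or the intermediate fraction (k*p_1 + p_0)/(k*q_1 + q_0) with the largest k >= 1 whose denominator stays <= 5; these approach x as k grows, and every other convergent or intermediate fraction in range is farther away.
Largest k: floor((5 - q_0)/q_1) = floor((5 - 1)/1) = 4.
That gives (4*12 + 11)/(4*1 + 1) = 59/5.
Compare the errors: |x - 12/1| = |71*1 - 12*6|/(6*1) = 1/6, and |x - 59/5| = |71*5 - 59*6|/(6*5) = 1/30.
Cross-multiplying, 1*6 = 6 < 30 = 1*30, so 1/30 is smaller: the intermediate fraction 59/5 is closer to x than 12/1.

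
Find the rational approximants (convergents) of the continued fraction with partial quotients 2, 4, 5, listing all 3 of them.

Using the convergent recurrence p_i = a_i*p_{i-1} + p_{i-2}, q_i = a_i*q_{i-1} + q_{i-2} with p_{-2}=0, p_{-1}=1, q_{-2}=1, q_{-1}=0:
  i=0: a_0=2, p_0 = 2*1 + 0 = 2, q_0 = 2*0 + 1 = 1.
  i=1: a_1=4, p_1 = 4*2 + 1 = 9, q_1 = 4*1 + 0 = 4.
  i=2: a_2=5, p_2 = 5*9 + 2 = 47, q_2 = 5*4 + 1 = 21.

2/1, 9/4, 47/21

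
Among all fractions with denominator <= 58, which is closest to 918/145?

Expand x = 918/145 as a continued fraction with the Euclidean algorithm:
  918 = 6*145 + 48, so a_0 = 6.
  145 = 3*48 + 1, so a_1 = 3.
  48 = 48*1 + 0, so a_2 = 48.
so x = [6; 3, 48].
Convergents (p_i = a_i*p_{i-1} + p_{i-2}, q_i = a_i*q_{i-1} + q_{i-2} with p_{-2}=0, p_{-1}=1, q_{-2}=1, q_{-1}=0), until the denominator exceeds 58:
  i=0: a_0=6, p_0 = 6*1 + 0 = 6, q_0 = 6*0 + 1 = 1.
  i=1: a_1=3, p_1 = 3*6 + 1 = 19, q_1 = 3*1 + 0 = 3.
  i=2: a_2=48, p_2 = 48*19 + 6 = 918, q_2 = 48*3 + 1 = 145.
q_2 = 145 > 58, so the last convergent with denominator <= 58 is p_1/q_1 = 19/3.
The closest fraction with denominator <= 58 is either p_1/q_1 or the intermediate fraction (k*p_1 + p_0)/(k*q_1 + q_0) with the largest k >= 1 whose denominator stays <= 58; these approach x as k grows, and every other convergent or intermediate fraction in range is farther away.
Largest k: floor((58 - q_0)/q_1) = floor((58 - 1)/3) = 19.
That gives (19*19 + 6)/(19*3 + 1) = 367/58.
Compare the errors: |x - 19/3| = |918*3 - 19*145|/(145*3) = 1/435, and |x - 367/58| = |918*58 - 367*145|/(145*58) = 29/8410.
Cross-multiplying, 1*8410 = 8410 < 12615 = 29*435, so 1/435 is smaller: the convergent 19/3 is closer to x than 367/58.

19/3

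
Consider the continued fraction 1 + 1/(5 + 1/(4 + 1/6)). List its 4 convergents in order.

Using the convergent recurrence p_i = a_i*p_{i-1} + p_{i-2}, q_i = a_i*q_{i-1} + q_{i-2} with p_{-2}=0, p_{-1}=1, q_{-2}=1, q_{-1}=0:
  i=0: a_0=1, p_0 = 1*1 + 0 = 1, q_0 = 1*0 + 1 = 1.
  i=1: a_1=5, p_1 = 5*1 + 1 = 6, q_1 = 5*1 + 0 = 5.
  i=2: a_2=4, p_2 = 4*6 + 1 = 25, q_2 = 4*5 + 1 = 21.
  i=3: a_3=6, p_3 = 6*25 + 6 = 156, q_3 = 6*21 + 5 = 131.

1/1, 6/5, 25/21, 156/131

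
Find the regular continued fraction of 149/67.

Run the Euclidean algorithm on 149 and 67; the successive quotients are the partial quotients a_0, a_1, ... (each step inverts the fractional part left over by the previous one):
  149 = 2*67 + 15, so a_0 = 2.
  67 = 4*15 + 7, so a_1 = 4.
  15 = 2*7 + 1, so a_2 = 2.
  7 = 7*1 + 0, so a_3 = 7.
The remainder reaches 0 after 4 divisions, so the expansion has 4 partial quotients, read off in order.

[2; 4, 2, 7]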